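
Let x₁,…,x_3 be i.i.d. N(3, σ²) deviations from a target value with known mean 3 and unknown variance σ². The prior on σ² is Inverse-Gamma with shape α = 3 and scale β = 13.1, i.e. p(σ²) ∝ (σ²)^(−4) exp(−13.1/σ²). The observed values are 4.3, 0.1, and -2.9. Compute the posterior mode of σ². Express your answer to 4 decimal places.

Sum of squared deviations about the known mean: SS = (4.3−3)² + (0.1−3)² + (-2.9−3)² = 44.91.
The Normal likelihood contributes (σ²)^(−n/2) exp(−SS/(2σ²)), so the posterior is Inverse-Gamma(α + n/2, β + SS/2) = Inverse-Gamma(4.5, 35.555).
The mode of Inverse-Gamma(a, b) is b/(a+1) = 35.555/5.5 ≈ 6.4645.

σ̂²_MAP = 6.4645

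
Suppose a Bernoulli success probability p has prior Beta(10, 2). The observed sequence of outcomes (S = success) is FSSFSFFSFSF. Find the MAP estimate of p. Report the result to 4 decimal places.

p̂_MAP = 0.6667

Prior: Beta(10, 2).
Data: 5 successes in 11 trials (from the sequence). The binomial likelihood contributes p^5(1−p)^6, so the posterior is Beta(10+5, 2+6) = Beta(15, 8).
For Beta(a, b) with a, b > 1 the mode is (a−1)/(a+b−2) = 14/21 ≈ 0.6667.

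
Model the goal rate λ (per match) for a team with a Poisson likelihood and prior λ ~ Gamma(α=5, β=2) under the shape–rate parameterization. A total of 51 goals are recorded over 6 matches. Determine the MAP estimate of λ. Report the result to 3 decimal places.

Σxᵢ = 51, n = 6.
Posterior ∝ λ^4e^(−2λ) · λ^51e^(−6λ) = λ^55e^(−8λ), i.e. Gamma(shape=56, rate=8).
The mode of a Gamma(a, b) with a ≥ 1 (shape–rate) is (a−1)/b = 55/8 ≈ 6.875.

λ̂_MAP = 6.875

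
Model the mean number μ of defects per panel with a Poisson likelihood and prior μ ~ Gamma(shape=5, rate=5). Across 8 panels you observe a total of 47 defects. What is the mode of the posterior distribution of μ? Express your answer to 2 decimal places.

μ̂_MAP = 3.92

Σxᵢ = 47, n = 8.
Posterior ∝ μ^4e^(−5μ) · μ^47e^(−8μ) = μ^51e^(−13μ), i.e. Gamma(shape=52, rate=13).
The mode of a Gamma(a, b) with a ≥ 1 (shape–rate) is (a−1)/b = 51/13 ≈ 3.92.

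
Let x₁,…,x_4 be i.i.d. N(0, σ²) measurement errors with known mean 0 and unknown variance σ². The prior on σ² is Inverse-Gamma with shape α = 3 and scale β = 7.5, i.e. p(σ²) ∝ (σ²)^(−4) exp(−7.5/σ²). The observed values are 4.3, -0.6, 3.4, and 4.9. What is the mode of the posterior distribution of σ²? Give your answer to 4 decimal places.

Sum of squared deviations about the known mean: SS = (4.3−0)² + (-0.6−0)² + (3.4−0)² + (4.9−0)² = 54.42.
The Normal likelihood contributes (σ²)^(−n/2) exp(−SS/(2σ²)), so the posterior is Inverse-Gamma(α + n/2, β + SS/2) = Inverse-Gamma(5, 34.71).
The mode of Inverse-Gamma(a, b) is b/(a+1) = 34.71/6 ≈ 5.7850.

σ̂²_MAP = 5.7850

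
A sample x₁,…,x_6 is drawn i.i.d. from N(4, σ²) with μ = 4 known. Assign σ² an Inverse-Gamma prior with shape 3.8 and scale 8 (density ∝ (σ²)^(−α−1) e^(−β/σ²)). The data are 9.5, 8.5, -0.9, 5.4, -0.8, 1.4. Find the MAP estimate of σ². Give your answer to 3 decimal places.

σ̂²_MAP = 7.838

Sum of squared deviations about the known mean: SS = (9.5−4)² + (8.5−4)² + (-0.9−4)² + (5.4−4)² + (-0.8−4)² + (1.4−4)² = 106.27.
The Normal likelihood contributes (σ²)^(−n/2) exp(−SS/(2σ²)), so the posterior is Inverse-Gamma(α + n/2, β + SS/2) = Inverse-Gamma(6.8, 61.135).
The mode of Inverse-Gamma(a, b) is b/(a+1) = 61.135/7.8 ≈ 7.838.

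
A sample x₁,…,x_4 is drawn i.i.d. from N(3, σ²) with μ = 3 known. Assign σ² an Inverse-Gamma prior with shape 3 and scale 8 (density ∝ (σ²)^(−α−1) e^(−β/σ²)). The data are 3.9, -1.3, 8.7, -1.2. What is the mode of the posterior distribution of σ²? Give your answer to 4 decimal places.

Sum of squared deviations about the known mean: SS = (3.9−3)² + (-1.3−3)² + (8.7−3)² + (-1.2−3)² = 69.43.
The Normal likelihood contributes (σ²)^(−n/2) exp(−SS/(2σ²)), so the posterior is Inverse-Gamma(α + n/2, β + SS/2) = Inverse-Gamma(5, 42.715).
The mode of Inverse-Gamma(a, b) is b/(a+1) = 42.715/6 ≈ 7.1192.

σ̂²_MAP = 7.1192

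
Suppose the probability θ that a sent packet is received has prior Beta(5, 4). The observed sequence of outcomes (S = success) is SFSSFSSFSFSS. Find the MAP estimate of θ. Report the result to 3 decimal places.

θ̂_MAP = 0.632

Prior: Beta(5, 4).
Data: 8 successes in 12 trials (from the sequence). The binomial likelihood contributes θ^8(1−θ)^4, so the posterior is Beta(5+8, 4+4) = Beta(13, 8).
For Beta(a, b) with a, b > 1 the mode is (a−1)/(a+b−2) = 12/19 ≈ 0.632.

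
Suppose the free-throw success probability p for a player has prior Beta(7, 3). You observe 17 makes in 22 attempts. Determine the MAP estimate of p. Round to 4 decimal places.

Prior: Beta(7, 3).
Data: 17 successes in 22 trials. The binomial likelihood contributes p^17(1−p)^5, so the posterior is Beta(7+17, 3+5) = Beta(24, 8).
For Beta(a, b) with a, b > 1 the mode is (a−1)/(a+b−2) = 23/30 ≈ 0.7667.

p̂_MAP = 0.7667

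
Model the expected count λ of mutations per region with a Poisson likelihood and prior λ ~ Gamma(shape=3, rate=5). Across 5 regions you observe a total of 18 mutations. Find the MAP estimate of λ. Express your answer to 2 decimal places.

Σxᵢ = 18, n = 5.
Posterior ∝ λ^2e^(−5λ) · λ^18e^(−5λ) = λ^20e^(−10λ), i.e. Gamma(shape=21, rate=10).
The mode of a Gamma(a, b) with a ≥ 1 (shape–rate) is (a−1)/b = 20/10 ≈ 2.00.

λ̂_MAP = 2.00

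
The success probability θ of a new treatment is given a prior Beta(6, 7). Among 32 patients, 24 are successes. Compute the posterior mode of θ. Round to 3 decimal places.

θ̂_MAP = 0.674

Prior: Beta(6, 7).
Data: 24 successes in 32 trials. The binomial likelihood contributes θ^24(1−θ)^8, so the posterior is Beta(6+24, 7+8) = Beta(30, 15).
For Beta(a, b) with a, b > 1 the mode is (a−1)/(a+b−2) = 29/43 ≈ 0.674.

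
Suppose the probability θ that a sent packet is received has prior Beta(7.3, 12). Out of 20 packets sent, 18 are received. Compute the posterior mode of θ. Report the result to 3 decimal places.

Prior: Beta(7.3, 12).
Data: 18 successes in 20 trials. The binomial likelihood contributes θ^18(1−θ)^2, so the posterior is Beta(7.3+18, 12+2) = Beta(25.3, 14).
For Beta(a, b) with a, b > 1 the mode is (a−1)/(a+b−2) = 24.3/37.3 ≈ 0.651.

θ̂_MAP = 0.651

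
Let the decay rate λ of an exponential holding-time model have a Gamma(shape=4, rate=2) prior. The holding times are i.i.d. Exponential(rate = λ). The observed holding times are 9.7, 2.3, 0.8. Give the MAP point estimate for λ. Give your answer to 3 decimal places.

The Exponential(rate=λ) likelihood is ∝ λ^n e^(−λΣtᵢ). Here n = 3 and Σtᵢ = 9.7 + 2.3 + 0.8 = 12.8.
Posterior ∝ λ^3e^(−2λ) · λ^3e^(−12.8λ) = λ^6e^(−14.8λ), i.e. Gamma(7, 14.8).
Mode = (a−1)/b = 6/14.8 ≈ 0.405.

λ̂_MAP = 0.405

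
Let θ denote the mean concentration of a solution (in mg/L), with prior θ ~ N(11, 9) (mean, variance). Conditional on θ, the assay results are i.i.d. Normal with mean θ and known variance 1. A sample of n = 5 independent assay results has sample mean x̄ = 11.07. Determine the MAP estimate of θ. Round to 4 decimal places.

θ̂_MAP = 11.0685

n = 5, x̄ = 11.07.
For a Normal prior and Normal likelihood with known variance, the posterior is Normal; its mode equals its mean, the precision-weighted average.
Prior precision 1/σ₀² = 1/9; data precision n/σ² = 5/1 = 5.
θ̂ = ((1/9)·11 + 5·11.07) / (1/9 + 5) = (10183/180)/(46/9) = 10183/920 ≈ 11.0685.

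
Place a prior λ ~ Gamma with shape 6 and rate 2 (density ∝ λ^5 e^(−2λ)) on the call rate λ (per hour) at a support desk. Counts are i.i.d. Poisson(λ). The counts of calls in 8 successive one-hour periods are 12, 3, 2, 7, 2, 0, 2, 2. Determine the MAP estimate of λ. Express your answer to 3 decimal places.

Σxᵢ = 12+3+2+7+2+0+2+2 = 30, with n = 8.
Posterior ∝ λ^5e^(−2λ) · λ^30e^(−8λ) = λ^35e^(−10λ), i.e. Gamma(shape=36, rate=10).
The mode of a Gamma(a, b) with a ≥ 1 (shape–rate) is (a−1)/b = 35/10 ≈ 3.500.

λ̂_MAP = 3.500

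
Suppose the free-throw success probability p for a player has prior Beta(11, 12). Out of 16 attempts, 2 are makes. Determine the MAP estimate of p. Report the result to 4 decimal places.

p̂_MAP = 0.3243

Prior: Beta(11, 12).
Data: 2 successes in 16 trials. The binomial likelihood contributes p^2(1−p)^14, so the posterior is Beta(11+2, 12+14) = Beta(13, 26).
For Beta(a, b) with a, b > 1 the mode is (a−1)/(a+b−2) = 12/37 ≈ 0.3243.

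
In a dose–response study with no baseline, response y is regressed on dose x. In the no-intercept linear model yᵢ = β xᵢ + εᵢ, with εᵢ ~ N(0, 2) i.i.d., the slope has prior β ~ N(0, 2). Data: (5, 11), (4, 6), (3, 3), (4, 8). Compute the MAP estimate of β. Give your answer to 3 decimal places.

log p(β | y) = −Σ(yᵢ − βxᵢ)²/(2·2) − β²/(2·2) + const.
Setting the derivative to zero: Σxᵢ(yᵢ − βxᵢ)/2 − β/2 = 0, so β = Σxᵢyᵢ / (Σxᵢ² + σ²/τ²).
Σxᵢyᵢ = 5·11 + 4·6 + 3·3 + 4·8 = 120; Σxᵢ² = 66; σ²/τ² = 1.
β̂_MAP = 120 / (66 + 1) = 120/67 ≈ 1.791.

β̂_MAP = 1.791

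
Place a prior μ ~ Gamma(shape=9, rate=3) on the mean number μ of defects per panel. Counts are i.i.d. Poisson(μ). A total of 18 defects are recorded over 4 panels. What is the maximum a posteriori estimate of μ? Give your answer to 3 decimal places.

μ̂_MAP = 3.714

Σxᵢ = 18, n = 4.
Posterior ∝ μ^8e^(−3μ) · μ^18e^(−4μ) = μ^26e^(−7μ), i.e. Gamma(shape=27, rate=7).
The mode of a Gamma(a, b) with a ≥ 1 (shape–rate) is (a−1)/b = 26/7 ≈ 3.714.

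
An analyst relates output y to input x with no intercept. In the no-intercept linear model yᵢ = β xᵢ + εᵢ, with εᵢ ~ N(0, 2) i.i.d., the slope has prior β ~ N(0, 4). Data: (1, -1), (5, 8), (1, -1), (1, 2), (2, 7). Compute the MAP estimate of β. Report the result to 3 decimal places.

β̂_MAP = 1.662

log p(β | y) = −Σ(yᵢ − βxᵢ)²/(2·2) − β²/(2·4) + const.
Setting the derivative to zero: Σxᵢ(yᵢ − βxᵢ)/2 − β/4 = 0, so β = Σxᵢyᵢ / (Σxᵢ² + σ²/τ²).
Σxᵢyᵢ = 1·(-1) + 5·8 + 1·(-1) + 1·2 + 2·7 = 54; Σxᵢ² = 32; σ²/τ² = 0.5.
β̂_MAP = 54 / (32 + 0.5) = 54/32.5 ≈ 1.662.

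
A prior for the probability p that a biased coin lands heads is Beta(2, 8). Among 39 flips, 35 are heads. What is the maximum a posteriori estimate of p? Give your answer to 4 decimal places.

p̂_MAP = 0.7660

Prior: Beta(2, 8).
Data: 35 successes in 39 trials. The binomial likelihood contributes p^35(1−p)^4, so the posterior is Beta(2+35, 8+4) = Beta(37, 12).
For Beta(a, b) with a, b > 1 the mode is (a−1)/(a+b−2) = 36/47 ≈ 0.7660.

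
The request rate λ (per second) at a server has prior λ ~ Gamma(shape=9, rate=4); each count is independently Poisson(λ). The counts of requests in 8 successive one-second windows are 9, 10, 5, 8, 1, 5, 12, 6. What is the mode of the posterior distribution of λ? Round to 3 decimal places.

λ̂_MAP = 5.333

Σxᵢ = 9+10+5+8+1+5+12+6 = 56, with n = 8.
Posterior ∝ λ^8e^(−4λ) · λ^56e^(−8λ) = λ^64e^(−12λ), i.e. Gamma(shape=65, rate=12).
The mode of a Gamma(a, b) with a ≥ 1 (shape–rate) is (a−1)/b = 64/12 ≈ 5.333.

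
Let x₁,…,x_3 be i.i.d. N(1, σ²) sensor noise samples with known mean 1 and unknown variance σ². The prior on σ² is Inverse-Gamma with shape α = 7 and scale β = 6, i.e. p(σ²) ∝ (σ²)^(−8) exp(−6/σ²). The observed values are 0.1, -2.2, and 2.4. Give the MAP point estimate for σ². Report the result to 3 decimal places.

σ̂²_MAP = 1.316

Sum of squared deviations about the known mean: SS = (0.1−1)² + (-2.2−1)² + (2.4−1)² = 13.01.
The Normal likelihood contributes (σ²)^(−n/2) exp(−SS/(2σ²)), so the posterior is Inverse-Gamma(α + n/2, β + SS/2) = Inverse-Gamma(8.5, 12.505).
The mode of Inverse-Gamma(a, b) is b/(a+1) = 12.505/9.5 ≈ 1.316.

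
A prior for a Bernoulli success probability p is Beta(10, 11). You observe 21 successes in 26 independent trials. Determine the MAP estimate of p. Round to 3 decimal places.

Prior: Beta(10, 11).
Data: 21 successes in 26 trials. The binomial likelihood contributes p^21(1−p)^5, so the posterior is Beta(10+21, 11+5) = Beta(31, 16).
For Beta(a, b) with a, b > 1 the mode is (a−1)/(a+b−2) = 30/45 ≈ 0.667.

p̂_MAP = 0.667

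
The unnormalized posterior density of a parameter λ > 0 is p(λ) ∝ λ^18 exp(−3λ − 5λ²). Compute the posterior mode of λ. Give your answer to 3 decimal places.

λ̂_MAP = 1.200

ℓ'(λ) = 18/λ − 3 − 10λ. Setting this to zero and multiplying by λ: 10λ² + 3λ − 18 = 0.
λ = (−3 + √(3² + 4·10·18)) / (2·10) = (−3 + √729) / 20 = (−3 + 27)/20 = 6/5.
ℓ''(λ) = −18/λ² − 10 < 0, confirming a maximum.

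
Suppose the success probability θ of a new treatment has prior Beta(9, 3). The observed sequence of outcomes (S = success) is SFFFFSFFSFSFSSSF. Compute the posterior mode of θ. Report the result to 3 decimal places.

θ̂_MAP = 0.577

Prior: Beta(9, 3).
Data: 7 successes in 16 trials (from the sequence). The binomial likelihood contributes θ^7(1−θ)^9, so the posterior is Beta(9+7, 3+9) = Beta(16, 12).
For Beta(a, b) with a, b > 1 the mode is (a−1)/(a+b−2) = 15/26 ≈ 0.577.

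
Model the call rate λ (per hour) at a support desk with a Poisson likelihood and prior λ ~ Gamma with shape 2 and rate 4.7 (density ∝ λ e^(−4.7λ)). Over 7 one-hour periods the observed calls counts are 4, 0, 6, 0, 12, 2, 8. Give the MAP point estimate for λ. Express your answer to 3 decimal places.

λ̂_MAP = 2.821

Σxᵢ = 4+0+6+0+12+2+8 = 32, with n = 7.
Posterior ∝ λe^(−4.7λ) · λ^32e^(−7λ) = λ^33e^(−11.7λ), i.e. Gamma(shape=34, rate=11.7).
The mode of a Gamma(a, b) with a ≥ 1 (shape–rate) is (a−1)/b = 33/11.7 ≈ 2.821.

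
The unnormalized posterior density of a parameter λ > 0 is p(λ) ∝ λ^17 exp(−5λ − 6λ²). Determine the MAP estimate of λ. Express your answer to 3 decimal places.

λ̂_MAP = 1.000

ℓ'(λ) = 17/λ − 5 − 12λ. Setting this to zero and multiplying by λ: 12λ² + 5λ − 17 = 0.
λ = (−5 + √(5² + 4·12·17)) / (2·12) = (−5 + √841) / 24 = (−5 + 29)/24 = 1.
ℓ''(λ) = −17/λ² − 12 < 0, confirming a maximum.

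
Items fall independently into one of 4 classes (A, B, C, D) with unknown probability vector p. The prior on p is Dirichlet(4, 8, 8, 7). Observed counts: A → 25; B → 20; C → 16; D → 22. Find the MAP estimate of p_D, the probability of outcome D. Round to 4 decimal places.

The posterior is Dirichlet(αᵢ + nᵢ) = Dirichlet(29, 28, 24, 29).
For a Dirichlet(a₁,…,a_K) with all aᵢ > 1, the mode has j-th component (aⱼ − 1)/(Σaᵢ − K).
Here Σaᵢ = 110 and K = 4, so p_D = (29 − 1)/(110 − 4) = 28/106 ≈ 0.2642.

MAP estimate of p_D = 0.2642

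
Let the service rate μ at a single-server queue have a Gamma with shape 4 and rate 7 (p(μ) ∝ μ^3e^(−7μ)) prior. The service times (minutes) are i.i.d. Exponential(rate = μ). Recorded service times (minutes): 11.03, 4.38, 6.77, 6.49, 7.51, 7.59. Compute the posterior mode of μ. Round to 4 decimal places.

The Exponential(rate=μ) likelihood is ∝ μ^n e^(−μΣtᵢ). Here n = 6 and Σtᵢ = 11.03 + 4.38 + 6.77 + 6.49 + 7.51 + 7.59 = 43.77.
Posterior ∝ μ^3e^(−7μ) · μ^6e^(−43.77μ) = μ^9e^(−50.77μ), i.e. Gamma(10, 50.77).
Mode = (a−1)/b = 9/50.77 ≈ 0.1773.

μ̂_MAP = 0.1773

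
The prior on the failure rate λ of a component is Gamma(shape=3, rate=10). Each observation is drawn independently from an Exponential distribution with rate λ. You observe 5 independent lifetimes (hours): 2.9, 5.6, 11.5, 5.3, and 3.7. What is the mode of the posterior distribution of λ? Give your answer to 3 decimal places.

The Exponential(rate=λ) likelihood is ∝ λ^n e^(−λΣtᵢ). Here n = 5 and Σtᵢ = 2.9 + 5.6 + 11.5 + 5.3 + 3.7 = 29.
Posterior ∝ λ^2e^(−10λ) · λ^5e^(−29λ) = λ^7e^(−39λ), i.e. Gamma(8, 39).
Mode = (a−1)/b = 7/39 ≈ 0.179.

λ̂_MAP = 0.179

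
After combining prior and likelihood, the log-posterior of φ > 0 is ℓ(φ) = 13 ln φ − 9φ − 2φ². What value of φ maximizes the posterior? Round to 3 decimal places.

φ̂_MAP = 1.000

ℓ'(φ) = 13/φ − 9 − 4φ. Setting this to zero and multiplying by φ: 4φ² + 9φ − 13 = 0.
φ = (−9 + √(9² + 4·4·13)) / (2·4) = (−9 + √289) / 8 = (−9 + 17)/8 = 1.
ℓ''(φ) = −13/φ² − 4 < 0, confirming a maximum.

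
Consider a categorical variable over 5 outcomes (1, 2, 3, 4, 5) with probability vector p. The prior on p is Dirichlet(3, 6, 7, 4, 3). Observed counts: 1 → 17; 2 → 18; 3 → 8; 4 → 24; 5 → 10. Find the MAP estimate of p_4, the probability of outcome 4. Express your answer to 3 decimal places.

The posterior is Dirichlet(αᵢ + nᵢ) = Dirichlet(20, 24, 15, 28, 13).
For a Dirichlet(a₁,…,a_K) with all aᵢ > 1, the mode has j-th component (aⱼ − 1)/(Σaᵢ − K).
Here Σaᵢ = 100 and K = 5, so p_4 = (28 − 1)/(100 − 5) = 27/95 ≈ 0.284.

MAP estimate: 0.284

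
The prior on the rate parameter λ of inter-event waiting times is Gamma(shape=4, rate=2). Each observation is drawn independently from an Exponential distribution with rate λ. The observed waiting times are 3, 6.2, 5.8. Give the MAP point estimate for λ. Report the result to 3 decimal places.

λ̂_MAP = 0.353

The Exponential(rate=λ) likelihood is ∝ λ^n e^(−λΣtᵢ). Here n = 3 and Σtᵢ = 3 + 6.2 + 5.8 = 15.
Posterior ∝ λ^3e^(−2λ) · λ^3e^(−15λ) = λ^6e^(−17λ), i.e. Gamma(7, 17).
Mode = (a−1)/b = 6/17 ≈ 0.353.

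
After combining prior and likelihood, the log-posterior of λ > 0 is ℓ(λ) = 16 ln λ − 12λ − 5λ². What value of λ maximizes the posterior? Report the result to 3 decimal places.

ℓ'(λ) = 16/λ − 12 − 10λ. Setting this to zero and multiplying by λ: 10λ² + 12λ − 16 = 0.
λ = (−12 + √(12² + 4·10·16)) / (2·10) = (−12 + √784) / 20 = (−12 + 28)/20 = 4/5.
ℓ''(λ) = −16/λ² − 10 < 0, confirming a maximum.

λ̂_MAP = 0.800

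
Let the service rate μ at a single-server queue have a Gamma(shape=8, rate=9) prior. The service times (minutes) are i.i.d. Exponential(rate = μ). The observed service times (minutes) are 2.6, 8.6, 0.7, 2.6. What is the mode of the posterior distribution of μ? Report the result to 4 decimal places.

The Exponential(rate=μ) likelihood is ∝ μ^n e^(−μΣtᵢ). Here n = 4 and Σtᵢ = 2.6 + 8.6 + 0.7 + 2.6 = 14.5.
Posterior ∝ μ^7e^(−9μ) · μ^4e^(−14.5μ) = μ^11e^(−23.5μ), i.e. Gamma(12, 23.5).
Mode = (a−1)/b = 11/23.5 ≈ 0.4681.

μ̂_MAP = 0.4681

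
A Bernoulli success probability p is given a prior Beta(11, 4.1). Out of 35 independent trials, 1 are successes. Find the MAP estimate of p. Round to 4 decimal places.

p̂_MAP = 0.2287

Prior: Beta(11, 4.1).
Data: 1 success in 35 trials. The binomial likelihood contributes p(1−p)^34, so the posterior is Beta(11+1, 4.1+34) = Beta(12, 38.1).
For Beta(a, b) with a, b > 1 the mode is (a−1)/(a+b−2) = 11/48.1 ≈ 0.2287.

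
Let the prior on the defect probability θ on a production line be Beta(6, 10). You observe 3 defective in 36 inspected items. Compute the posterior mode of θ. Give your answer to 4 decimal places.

θ̂_MAP = 0.1600

Prior: Beta(6, 10).
Data: 3 successes in 36 trials. The binomial likelihood contributes θ^3(1−θ)^33, so the posterior is Beta(6+3, 10+33) = Beta(9, 43).
For Beta(a, b) with a, b > 1 the mode is (a−1)/(a+b−2) = 8/50 ≈ 0.1600.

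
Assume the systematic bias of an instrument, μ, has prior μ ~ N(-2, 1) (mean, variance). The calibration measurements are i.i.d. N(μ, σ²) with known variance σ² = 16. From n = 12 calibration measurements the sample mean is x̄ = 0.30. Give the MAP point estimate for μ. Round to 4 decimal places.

n = 12, x̄ = 0.30.
For a Normal prior and Normal likelihood with known variance, the posterior is Normal; its mode equals its mean, the precision-weighted average.
Prior precision 1/σ₀² = 1/1 = 1; data precision n/σ² = 12/16 = 0.75.
μ̂ = (1·(-2) + 0.75·0.3) / (1 + 0.75) = (-1.775)/1.75 = -71/70 ≈ -1.0143.

μ̂_MAP = -1.0143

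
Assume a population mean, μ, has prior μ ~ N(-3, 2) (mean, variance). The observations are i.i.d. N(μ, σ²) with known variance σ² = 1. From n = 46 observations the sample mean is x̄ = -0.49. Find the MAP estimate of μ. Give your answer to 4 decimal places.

μ̂_MAP = -0.5170

n = 46, x̄ = -0.49.
For a Normal prior and Normal likelihood with known variance, the posterior is Normal; its mode equals its mean, the precision-weighted average.
Prior precision 1/σ₀² = 1/2 = 0.5; data precision n/σ² = 46/1 = 46.
μ̂ = (0.5·(-3) + 46·(-0.49)) / (0.5 + 46) = (-24.04)/46.5 = -1202/2325 ≈ -0.5170.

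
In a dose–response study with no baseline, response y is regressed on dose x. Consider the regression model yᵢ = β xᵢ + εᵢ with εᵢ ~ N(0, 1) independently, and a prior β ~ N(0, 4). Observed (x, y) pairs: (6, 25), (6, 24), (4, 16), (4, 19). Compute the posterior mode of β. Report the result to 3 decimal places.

β̂_MAP = 4.163

log p(β | y) = −Σ(yᵢ − βxᵢ)²/(2·1) − β²/(2·4) + const.
Setting the derivative to zero: Σxᵢ(yᵢ − βxᵢ)/1 − β/4 = 0, so β = Σxᵢyᵢ / (Σxᵢ² + σ²/τ²).
Σxᵢyᵢ = 6·25 + 6·24 + 4·16 + 4·19 = 434; Σxᵢ² = 104; σ²/τ² = 0.25.
β̂_MAP = 434 / (104 + 0.25) = 434/104.25 ≈ 4.163.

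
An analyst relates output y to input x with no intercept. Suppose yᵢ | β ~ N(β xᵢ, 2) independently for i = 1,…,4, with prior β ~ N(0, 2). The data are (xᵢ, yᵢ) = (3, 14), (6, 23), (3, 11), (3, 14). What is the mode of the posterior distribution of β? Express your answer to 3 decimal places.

β̂_MAP = 3.984

log p(β | y) = −Σ(yᵢ − βxᵢ)²/(2·2) − β²/(2·2) + const.
Setting the derivative to zero: Σxᵢ(yᵢ − βxᵢ)/2 − β/2 = 0, so β = Σxᵢyᵢ / (Σxᵢ² + σ²/τ²).
Σxᵢyᵢ = 3·14 + 6·23 + 3·11 + 3·14 = 255; Σxᵢ² = 63; σ²/τ² = 1.
β̂_MAP = 255 / (63 + 1) = 255/64 ≈ 3.984.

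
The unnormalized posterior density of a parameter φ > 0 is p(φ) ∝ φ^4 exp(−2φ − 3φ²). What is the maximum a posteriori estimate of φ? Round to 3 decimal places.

ℓ'(φ) = 4/φ − 2 − 6φ. Setting this to zero and multiplying by φ: 6φ² + 2φ − 4 = 0.
φ = (−2 + √(2² + 4·6·4)) / (2·6) = (−2 + √100) / 12 = (−2 + 10)/12 = 2/3.
ℓ''(φ) = −4/φ² − 6 < 0, confirming a maximum.

φ̂_MAP = 0.667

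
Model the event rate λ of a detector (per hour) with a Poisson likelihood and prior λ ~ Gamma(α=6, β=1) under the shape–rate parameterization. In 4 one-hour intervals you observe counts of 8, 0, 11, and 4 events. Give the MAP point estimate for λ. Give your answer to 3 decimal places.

λ̂_MAP = 5.600

Σxᵢ = 8+0+11+4 = 23, with n = 4.
Posterior ∝ λ^5e^(−1λ) · λ^23e^(−4λ) = λ^28e^(−5λ), i.e. Gamma(shape=29, rate=5).
The mode of a Gamma(a, b) with a ≥ 1 (shape–rate) is (a−1)/b = 28/5 ≈ 5.600.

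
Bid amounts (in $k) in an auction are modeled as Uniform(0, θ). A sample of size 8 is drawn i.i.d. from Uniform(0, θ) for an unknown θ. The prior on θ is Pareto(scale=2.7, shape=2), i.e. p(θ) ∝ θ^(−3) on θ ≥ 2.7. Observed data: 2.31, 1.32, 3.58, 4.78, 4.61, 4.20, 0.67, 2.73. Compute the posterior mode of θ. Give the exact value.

The Uniform(0, θ) likelihood is θ^(−n) for θ ≥ max(xᵢ), zero otherwise. Here max(xᵢ) = 4.78.
Posterior ∝ θ^(−3) · θ^(−8) = θ^(−11) on θ ≥ max(2.7, 4.78) = 4.78.
This density is strictly decreasing in θ, so the posterior mode lies at the lower boundary of the support.

θ̂_MAP = 4.78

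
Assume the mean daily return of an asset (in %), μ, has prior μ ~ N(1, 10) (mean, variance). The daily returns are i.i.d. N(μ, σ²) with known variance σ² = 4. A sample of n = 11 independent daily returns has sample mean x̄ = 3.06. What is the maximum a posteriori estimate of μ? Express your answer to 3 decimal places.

n = 11, x̄ = 3.06.
For a Normal prior and Normal likelihood with known variance, the posterior is Normal; its mode equals its mean, the precision-weighted average.
Prior precision 1/σ₀² = 1/10 = 0.1; data precision n/σ² = 11/4 = 2.75.
μ̂ = (0.1·1 + 2.75·3.06) / (0.1 + 2.75) = 8.515/2.85 = 1703/570 ≈ 2.988.

μ̂_MAP = 2.988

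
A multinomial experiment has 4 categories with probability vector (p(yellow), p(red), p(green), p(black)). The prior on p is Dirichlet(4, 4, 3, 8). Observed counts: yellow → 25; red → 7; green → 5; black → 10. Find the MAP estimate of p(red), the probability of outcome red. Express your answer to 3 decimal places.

MAP estimate of p(red) = 0.161

The posterior is Dirichlet(αᵢ + nᵢ) = Dirichlet(29, 11, 8, 18).
For a Dirichlet(a₁,…,a_K) with all aᵢ > 1, the mode has j-th component (aⱼ − 1)/(Σaᵢ − K).
Here Σaᵢ = 66 and K = 4, so p(red) = (11 − 1)/(66 − 4) = 10/62 ≈ 0.161.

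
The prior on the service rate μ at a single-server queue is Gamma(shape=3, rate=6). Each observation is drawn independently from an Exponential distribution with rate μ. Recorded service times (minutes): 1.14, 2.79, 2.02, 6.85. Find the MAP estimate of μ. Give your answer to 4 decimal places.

The Exponential(rate=μ) likelihood is ∝ μ^n e^(−μΣtᵢ). Here n = 4 and Σtᵢ = 1.14 + 2.79 + 2.02 + 6.85 = 12.80.
Posterior ∝ μ^2e^(−6μ) · μ^4e^(−12.80μ) = μ^6e^(−18.80μ), i.e. Gamma(7, 18.80).
Mode = (a−1)/b = 6/18.80 ≈ 0.3191.

μ̂_MAP = 0.3191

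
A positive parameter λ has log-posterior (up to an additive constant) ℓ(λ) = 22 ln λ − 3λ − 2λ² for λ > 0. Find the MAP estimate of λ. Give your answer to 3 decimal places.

ℓ'(λ) = 22/λ − 3 − 4λ. Setting this to zero and multiplying by λ: 4λ² + 3λ − 22 = 0.
λ = (−3 + √(3² + 4·4·22)) / (2·4) = (−3 + √361) / 8 = (−3 + 19)/8 = 2.
ℓ''(λ) = −22/λ² − 4 < 0, confirming a maximum.

λ̂_MAP = 2.000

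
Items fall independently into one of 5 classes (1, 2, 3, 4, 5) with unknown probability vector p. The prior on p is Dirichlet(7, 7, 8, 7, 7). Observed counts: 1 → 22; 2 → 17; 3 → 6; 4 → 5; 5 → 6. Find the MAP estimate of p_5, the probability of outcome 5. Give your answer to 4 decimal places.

MAP estimate: 0.1379

The posterior is Dirichlet(αᵢ + nᵢ) = Dirichlet(29, 24, 14, 12, 13).
For a Dirichlet(a₁,…,a_K) with all aᵢ > 1, the mode has j-th component (aⱼ − 1)/(Σaᵢ − K).
Here Σaᵢ = 92 and K = 5, so p_5 = (13 − 1)/(92 − 5) = 12/87 ≈ 0.1379.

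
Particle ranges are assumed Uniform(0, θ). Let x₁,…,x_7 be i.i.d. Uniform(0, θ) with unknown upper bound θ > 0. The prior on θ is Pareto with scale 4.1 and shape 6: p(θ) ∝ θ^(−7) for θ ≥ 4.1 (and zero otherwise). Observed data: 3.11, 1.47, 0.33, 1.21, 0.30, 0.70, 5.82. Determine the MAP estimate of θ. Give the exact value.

θ̂_MAP = 5.82

The Uniform(0, θ) likelihood is θ^(−n) for θ ≥ max(xᵢ), zero otherwise. Here max(xᵢ) = 5.82.
Posterior ∝ θ^(−7) · θ^(−7) = θ^(−14) on θ ≥ max(4.1, 5.82) = 5.82.
This density is strictly decreasing in θ, so the posterior mode lies at the lower boundary of the support.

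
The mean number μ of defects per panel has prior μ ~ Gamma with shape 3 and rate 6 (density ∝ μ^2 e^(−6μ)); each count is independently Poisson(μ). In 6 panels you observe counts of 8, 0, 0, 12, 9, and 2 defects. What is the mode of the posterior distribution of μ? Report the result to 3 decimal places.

Σxᵢ = 8+0+0+12+9+2 = 31, with n = 6.
Posterior ∝ μ^2e^(−6μ) · μ^31e^(−6μ) = μ^33e^(−12μ), i.e. Gamma(shape=34, rate=12).
The mode of a Gamma(a, b) with a ≥ 1 (shape–rate) is (a−1)/b = 33/12 ≈ 2.750.

μ̂_MAP = 2.750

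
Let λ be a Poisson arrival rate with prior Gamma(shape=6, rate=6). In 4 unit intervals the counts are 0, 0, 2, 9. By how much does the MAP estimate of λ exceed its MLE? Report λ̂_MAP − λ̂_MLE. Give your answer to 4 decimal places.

MAP − MLE = -1.1500

Σxᵢ = 11. Posterior is Gamma(17, 10); MAP = (17−1)/10 = 16/10 ≈ 1.60000.
MLE = x̄ = 11/4 ≈ 2.75000.
Difference = 16/10 − 11/4 = -23/20 ≈ -1.1500.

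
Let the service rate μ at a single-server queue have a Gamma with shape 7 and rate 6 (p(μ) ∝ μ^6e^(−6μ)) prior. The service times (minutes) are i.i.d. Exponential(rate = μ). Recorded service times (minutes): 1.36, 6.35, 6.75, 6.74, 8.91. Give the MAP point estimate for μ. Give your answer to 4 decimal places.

The Exponential(rate=μ) likelihood is ∝ μ^n e^(−μΣtᵢ). Here n = 5 and Σtᵢ = 1.36 + 6.35 + 6.75 + 6.74 + 8.91 = 30.11.
Posterior ∝ μ^6e^(−6μ) · μ^5e^(−30.11μ) = μ^11e^(−36.11μ), i.e. Gamma(12, 36.11).
Mode = (a−1)/b = 11/36.11 ≈ 0.3046.

μ̂_MAP = 0.3046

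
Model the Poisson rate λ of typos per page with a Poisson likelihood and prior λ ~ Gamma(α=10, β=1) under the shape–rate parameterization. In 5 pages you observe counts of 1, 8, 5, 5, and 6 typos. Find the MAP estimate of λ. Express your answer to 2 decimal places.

λ̂_MAP = 5.67

Σxᵢ = 1+8+5+5+6 = 25, with n = 5.
Posterior ∝ λ^9e^(−1λ) · λ^25e^(−5λ) = λ^34e^(−6λ), i.e. Gamma(shape=35, rate=6).
The mode of a Gamma(a, b) with a ≥ 1 (shape–rate) is (a−1)/b = 34/6 ≈ 5.67.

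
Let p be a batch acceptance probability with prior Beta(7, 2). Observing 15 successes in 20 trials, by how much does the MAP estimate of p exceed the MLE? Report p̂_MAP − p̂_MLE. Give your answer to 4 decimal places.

Posterior is Beta(22, 7); MAP = (22−1)/(29−2) = 21/27 ≈ 0.77778.
MLE ignores the prior: p̂_MLE = k/n = 15/20 ≈ 0.75000.
Difference = 21/27 − 15/20 = 1/36 ≈ 0.0278.

MAP − MLE = 0.0278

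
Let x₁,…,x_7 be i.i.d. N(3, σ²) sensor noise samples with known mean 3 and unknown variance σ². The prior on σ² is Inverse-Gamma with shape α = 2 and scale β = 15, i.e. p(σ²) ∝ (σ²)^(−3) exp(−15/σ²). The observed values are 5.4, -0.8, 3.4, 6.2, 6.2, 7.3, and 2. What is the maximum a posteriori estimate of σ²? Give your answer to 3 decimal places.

σ̂²_MAP = 6.948

Sum of squared deviations about the known mean: SS = (5.4−3)² + (-0.8−3)² + (3.4−3)² + (6.2−3)² + (6.2−3)² + (7.3−3)² + (2−3)² = 60.33.
The Normal likelihood contributes (σ²)^(−n/2) exp(−SS/(2σ²)), so the posterior is Inverse-Gamma(α + n/2, β + SS/2) = Inverse-Gamma(5.5, 45.165).
The mode of Inverse-Gamma(a, b) is b/(a+1) = 45.165/6.5 ≈ 6.948.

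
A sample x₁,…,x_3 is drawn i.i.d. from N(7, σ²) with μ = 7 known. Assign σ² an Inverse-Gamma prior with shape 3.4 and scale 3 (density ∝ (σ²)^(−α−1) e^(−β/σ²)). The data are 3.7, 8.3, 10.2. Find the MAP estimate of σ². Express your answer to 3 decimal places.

σ̂²_MAP = 2.442

Sum of squared deviations about the known mean: SS = (3.7−7)² + (8.3−7)² + (10.2−7)² = 22.82.
The Normal likelihood contributes (σ²)^(−n/2) exp(−SS/(2σ²)), so the posterior is Inverse-Gamma(α + n/2, β + SS/2) = Inverse-Gamma(4.9, 14.41).
The mode of Inverse-Gamma(a, b) is b/(a+1) = 14.41/5.9 ≈ 2.442.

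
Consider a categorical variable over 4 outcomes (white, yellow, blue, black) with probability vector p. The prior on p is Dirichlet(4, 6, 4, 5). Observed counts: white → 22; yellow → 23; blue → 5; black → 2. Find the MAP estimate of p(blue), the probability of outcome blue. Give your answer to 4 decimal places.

MAP estimate of p(blue) = 0.1194

The posterior is Dirichlet(αᵢ + nᵢ) = Dirichlet(26, 29, 9, 7).
For a Dirichlet(a₁,…,a_K) with all aᵢ > 1, the mode has j-th component (aⱼ − 1)/(Σaᵢ − K).
Here Σaᵢ = 71 and K = 4, so p(blue) = (9 − 1)/(71 − 4) = 8/67 ≈ 0.1194.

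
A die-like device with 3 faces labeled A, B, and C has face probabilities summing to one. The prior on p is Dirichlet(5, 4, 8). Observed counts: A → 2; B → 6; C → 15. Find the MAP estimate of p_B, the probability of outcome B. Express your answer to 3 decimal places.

The posterior is Dirichlet(αᵢ + nᵢ) = Dirichlet(7, 10, 23).
For a Dirichlet(a₁,…,a_K) with all aᵢ > 1, the mode has j-th component (aⱼ − 1)/(Σaᵢ − K).
Here Σaᵢ = 40 and K = 3, so p_B = (10 − 1)/(40 − 3) = 9/37 ≈ 0.243.

MAP estimate of p_B = 0.243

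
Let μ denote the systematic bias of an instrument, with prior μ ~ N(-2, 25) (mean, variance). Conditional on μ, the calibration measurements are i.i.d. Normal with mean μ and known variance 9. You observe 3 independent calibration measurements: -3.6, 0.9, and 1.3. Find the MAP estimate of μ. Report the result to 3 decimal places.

n = 3; x̄ = ((-3.6) + 0.9 + 1.3)/3 = -1.4/3 = -7/15 ≈ -0.4667.
For a Normal prior and Normal likelihood with known variance, the posterior is Normal; its mode equals its mean, the precision-weighted average.
Prior precision 1/σ₀² = 1/25 = 0.04; data precision n/σ² = 3/9 = 1/3.
μ̂ = (0.04·(-2) + (1/3)·(-7/15)) / (0.04 + 1/3) = (-53/225)/(28/75) = -53/84 ≈ -0.631.

μ̂_MAP = -0.631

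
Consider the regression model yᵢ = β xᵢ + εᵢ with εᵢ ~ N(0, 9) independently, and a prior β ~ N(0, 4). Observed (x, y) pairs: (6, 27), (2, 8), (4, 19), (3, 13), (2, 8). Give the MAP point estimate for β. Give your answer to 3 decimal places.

log p(β | y) = −Σ(yᵢ − βxᵢ)²/(2·9) − β²/(2·4) + const.
Setting the derivative to zero: Σxᵢ(yᵢ − βxᵢ)/9 − β/4 = 0, so β = Σxᵢyᵢ / (Σxᵢ² + σ²/τ²).
Σxᵢyᵢ = 6·27 + 2·8 + 4·19 + 3·13 + 2·8 = 309; Σxᵢ² = 69; σ²/τ² = 2.25.
β̂_MAP = 309 / (69 + 2.25) = 309/71.25 ≈ 4.337.

β̂_MAP = 4.337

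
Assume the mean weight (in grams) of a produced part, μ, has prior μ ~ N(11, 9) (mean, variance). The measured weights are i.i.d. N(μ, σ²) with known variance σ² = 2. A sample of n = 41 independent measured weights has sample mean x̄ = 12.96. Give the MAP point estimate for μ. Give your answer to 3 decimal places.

n = 41, x̄ = 12.96.
For a Normal prior and Normal likelihood with known variance, the posterior is Normal; its mode equals its mean, the precision-weighted average.
Prior precision 1/σ₀² = 1/9; data precision n/σ² = 41/2 = 20.5.
μ̂ = ((1/9)·11 + 20.5·12.96) / (1/9 + 20.5) = (60053/225)/(371/18) = 17158/1325 ≈ 12.949.

μ̂_MAP = 12.949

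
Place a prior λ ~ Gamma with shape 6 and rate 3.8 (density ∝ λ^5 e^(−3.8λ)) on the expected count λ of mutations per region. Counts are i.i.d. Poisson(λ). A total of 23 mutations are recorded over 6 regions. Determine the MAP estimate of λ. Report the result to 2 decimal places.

λ̂_MAP = 2.86

Σxᵢ = 23, n = 6.
Posterior ∝ λ^5e^(−3.8λ) · λ^23e^(−6λ) = λ^28e^(−9.8λ), i.e. Gamma(shape=29, rate=9.8).
The mode of a Gamma(a, b) with a ≥ 1 (shape–rate) is (a−1)/b = 28/9.8 ≈ 2.86.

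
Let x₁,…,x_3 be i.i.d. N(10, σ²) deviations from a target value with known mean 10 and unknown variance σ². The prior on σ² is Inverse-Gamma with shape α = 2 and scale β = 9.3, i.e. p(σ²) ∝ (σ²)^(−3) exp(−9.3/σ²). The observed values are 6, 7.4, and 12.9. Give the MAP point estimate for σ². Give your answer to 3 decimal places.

σ̂²_MAP = 5.530

Sum of squared deviations about the known mean: SS = (6−10)² + (7.4−10)² + (12.9−10)² = 31.17.
The Normal likelihood contributes (σ²)^(−n/2) exp(−SS/(2σ²)), so the posterior is Inverse-Gamma(α + n/2, β + SS/2) = Inverse-Gamma(3.5, 24.885).
The mode of Inverse-Gamma(a, b) is b/(a+1) = 24.885/4.5 ≈ 5.530.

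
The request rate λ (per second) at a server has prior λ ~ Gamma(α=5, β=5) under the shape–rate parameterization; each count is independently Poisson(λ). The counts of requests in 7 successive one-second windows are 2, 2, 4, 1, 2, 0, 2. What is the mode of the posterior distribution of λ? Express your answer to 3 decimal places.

λ̂_MAP = 1.417

Σxᵢ = 2+2+4+1+2+0+2 = 13, with n = 7.
Posterior ∝ λ^4e^(−5λ) · λ^13e^(−7λ) = λ^17e^(−12λ), i.e. Gamma(shape=18, rate=12).
The mode of a Gamma(a, b) with a ≥ 1 (shape–rate) is (a−1)/b = 17/12 ≈ 1.417.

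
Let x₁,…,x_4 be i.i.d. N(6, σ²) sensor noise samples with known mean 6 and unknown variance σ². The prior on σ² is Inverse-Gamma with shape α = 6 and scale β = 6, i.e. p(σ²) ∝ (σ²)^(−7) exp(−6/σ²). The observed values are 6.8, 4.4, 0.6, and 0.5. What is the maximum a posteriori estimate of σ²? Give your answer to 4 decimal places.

σ̂²_MAP = 4.1450

Sum of squared deviations about the known mean: SS = (6.8−6)² + (4.4−6)² + (0.6−6)² + (0.5−6)² = 62.61.
The Normal likelihood contributes (σ²)^(−n/2) exp(−SS/(2σ²)), so the posterior is Inverse-Gamma(α + n/2, β + SS/2) = Inverse-Gamma(8, 37.305).
The mode of Inverse-Gamma(a, b) is b/(a+1) = 37.305/9 ≈ 4.1450.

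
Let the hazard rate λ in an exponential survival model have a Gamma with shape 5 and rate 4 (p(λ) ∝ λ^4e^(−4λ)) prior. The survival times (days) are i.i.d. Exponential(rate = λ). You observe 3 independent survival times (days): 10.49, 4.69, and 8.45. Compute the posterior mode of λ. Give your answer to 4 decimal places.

The Exponential(rate=λ) likelihood is ∝ λ^n e^(−λΣtᵢ). Here n = 3 and Σtᵢ = 10.49 + 4.69 + 8.45 = 23.63.
Posterior ∝ λ^4e^(−4λ) · λ^3e^(−23.63λ) = λ^7e^(−27.63λ), i.e. Gamma(8, 27.63).
Mode = (a−1)/b = 7/27.63 ≈ 0.2533.

λ̂_MAP = 0.2533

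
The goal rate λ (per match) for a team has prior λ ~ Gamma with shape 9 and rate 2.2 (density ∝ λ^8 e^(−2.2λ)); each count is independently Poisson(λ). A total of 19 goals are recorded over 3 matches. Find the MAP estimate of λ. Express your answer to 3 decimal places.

λ̂_MAP = 5.192

Σxᵢ = 19, n = 3.
Posterior ∝ λ^8e^(−2.2λ) · λ^19e^(−3λ) = λ^27e^(−5.2λ), i.e. Gamma(shape=28, rate=5.2).
The mode of a Gamma(a, b) with a ≥ 1 (shape–rate) is (a−1)/b = 27/5.2 ≈ 5.192.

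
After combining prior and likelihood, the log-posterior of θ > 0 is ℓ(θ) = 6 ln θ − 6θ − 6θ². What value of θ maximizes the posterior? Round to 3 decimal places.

θ̂_MAP = 0.500

ℓ'(θ) = 6/θ − 6 − 12θ. Setting this to zero and multiplying by θ: 12θ² + 6θ − 6 = 0.
θ = (−6 + √(6² + 4·12·6)) / (2·12) = (−6 + √324) / 24 = (−6 + 18)/24 = 1/2.
ℓ''(θ) = −6/θ² − 12 < 0, confirming a maximum.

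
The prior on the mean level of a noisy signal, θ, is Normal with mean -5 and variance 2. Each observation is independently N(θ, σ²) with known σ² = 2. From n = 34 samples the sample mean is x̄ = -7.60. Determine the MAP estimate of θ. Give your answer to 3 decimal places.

n = 34, x̄ = -7.60.
For a Normal prior and Normal likelihood with known variance, the posterior is Normal; its mode equals its mean, the precision-weighted average.
Prior precision 1/σ₀² = 1/2 = 0.5; data precision n/σ² = 34/2 = 17.
θ̂ = (0.5·(-5) + 17·(-7.6)) / (0.5 + 17) = (-131.7)/17.5 = -1317/175 ≈ -7.526.

θ̂_MAP = -7.526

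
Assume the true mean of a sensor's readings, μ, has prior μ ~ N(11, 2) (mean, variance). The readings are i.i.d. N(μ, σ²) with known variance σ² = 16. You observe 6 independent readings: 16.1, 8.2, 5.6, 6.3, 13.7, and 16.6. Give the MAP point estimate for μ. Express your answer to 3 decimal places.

n = 6; x̄ = (16.1 + 8.2 + 5.6 + 6.3 + 13.7 + 16.6)/6 = 66.5/6 = 133/12 ≈ 11.0833.
For a Normal prior and Normal likelihood with known variance, the posterior is Normal; its mode equals its mean, the precision-weighted average.
Prior precision 1/σ₀² = 1/2 = 0.5; data precision n/σ² = 6/16 = 0.375.
μ̂ = (0.5·11 + 0.375·(133/12)) / (0.5 + 0.375) = 9.65625/0.875 = 309/28 ≈ 11.036.

μ̂_MAP = 11.036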